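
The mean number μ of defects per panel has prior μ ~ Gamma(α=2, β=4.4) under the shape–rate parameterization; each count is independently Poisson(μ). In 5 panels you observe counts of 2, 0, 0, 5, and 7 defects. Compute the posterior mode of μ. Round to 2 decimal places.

Σxᵢ = 2+0+0+5+7 = 14, with n = 5.
Posterior ∝ μe^(−4.4μ) · μ^14e^(−5μ) = μ^15e^(−9.4μ), i.e. Gamma(shape=16, rate=9.4).
The mode of a Gamma(a, b) with a ≥ 1 (shape–rate) is (a−1)/b = 15/9.4 ≈ 1.60.

μ̂_MAP = 1.60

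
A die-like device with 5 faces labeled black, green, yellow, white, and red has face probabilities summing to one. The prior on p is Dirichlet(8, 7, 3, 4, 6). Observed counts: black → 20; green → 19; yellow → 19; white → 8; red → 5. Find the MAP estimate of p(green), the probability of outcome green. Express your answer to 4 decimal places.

The posterior is Dirichlet(αᵢ + nᵢ) = Dirichlet(28, 26, 22, 12, 11).
For a Dirichlet(a₁,…,a_K) with all aᵢ > 1, the mode has j-th component (aⱼ − 1)/(Σaᵢ − K).
Here Σaᵢ = 99 and K = 5, so p(green) = (26 − 1)/(99 − 5) = 25/94 ≈ 0.2660.

MAP estimate of p(green) = 0.2660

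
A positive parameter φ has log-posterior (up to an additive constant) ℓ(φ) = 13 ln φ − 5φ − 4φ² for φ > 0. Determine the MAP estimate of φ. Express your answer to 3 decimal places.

ℓ'(φ) = 13/φ − 5 − 8φ. Setting this to zero and multiplying by φ: 8φ² + 5φ − 13 = 0.
φ = (−5 + √(5² + 4·8·13)) / (2·8) = (−5 + √441) / 16 = (−5 + 21)/16 = 1.
ℓ''(φ) = −13/φ² − 8 < 0, confirming a maximum.

φ̂_MAP = 1.000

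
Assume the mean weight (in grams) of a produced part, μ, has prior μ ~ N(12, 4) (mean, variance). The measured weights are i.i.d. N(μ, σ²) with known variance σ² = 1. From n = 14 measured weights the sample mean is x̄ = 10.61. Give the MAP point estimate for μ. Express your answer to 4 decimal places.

μ̂_MAP = 10.6344

n = 14, x̄ = 10.61.
For a Normal prior and Normal likelihood with known variance, the posterior is Normal; its mode equals its mean, the precision-weighted average.
Prior precision 1/σ₀² = 1/4 = 0.25; data precision n/σ² = 14/1 = 14.
μ̂ = (0.25·12 + 14·10.61) / (0.25 + 14) = 151.54/14.25 = 15154/1425 ≈ 10.6344.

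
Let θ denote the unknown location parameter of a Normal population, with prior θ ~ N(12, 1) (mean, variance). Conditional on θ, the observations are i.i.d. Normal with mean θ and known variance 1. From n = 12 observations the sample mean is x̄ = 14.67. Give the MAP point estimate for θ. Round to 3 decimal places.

θ̂_MAP = 14.465

n = 12, x̄ = 14.67.
For a Normal prior and Normal likelihood with known variance, the posterior is Normal; its mode equals its mean, the precision-weighted average.
Prior precision 1/σ₀² = 1/1 = 1; data precision n/σ² = 12/1 = 12.
θ̂ = (1·12 + 12·14.67) / (1 + 12) = 188.04/13 = 4701/325 ≈ 14.465.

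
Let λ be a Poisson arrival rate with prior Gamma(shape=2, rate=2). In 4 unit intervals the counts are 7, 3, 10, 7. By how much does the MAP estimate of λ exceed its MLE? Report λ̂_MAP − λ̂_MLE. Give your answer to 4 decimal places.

MAP − MLE = -2.0833

Σxᵢ = 27. Posterior is Gamma(29, 6); MAP = (29−1)/6 = 28/6 ≈ 4.66667.
MLE = x̄ = 27/4 ≈ 6.75000.
Difference = 28/6 − 27/4 = -25/12 ≈ -2.0833.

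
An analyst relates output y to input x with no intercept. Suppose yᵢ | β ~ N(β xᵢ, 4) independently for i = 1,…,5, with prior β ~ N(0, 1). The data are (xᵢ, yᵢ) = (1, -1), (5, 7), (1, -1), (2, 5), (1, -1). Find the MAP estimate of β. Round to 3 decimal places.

β̂_MAP = 1.167

log p(β | y) = −Σ(yᵢ − βxᵢ)²/(2·4) − β²/(2·1) + const.
Setting the derivative to zero: Σxᵢ(yᵢ − βxᵢ)/4 − β/1 = 0, so β = Σxᵢyᵢ / (Σxᵢ² + σ²/τ²).
Σxᵢyᵢ = 1·(-1) + 5·7 + 1·(-1) + 2·5 + 1·(-1) = 42; Σxᵢ² = 32; σ²/τ² = 4.
β̂_MAP = 42 / (32 + 4) = 42/36 ≈ 1.167.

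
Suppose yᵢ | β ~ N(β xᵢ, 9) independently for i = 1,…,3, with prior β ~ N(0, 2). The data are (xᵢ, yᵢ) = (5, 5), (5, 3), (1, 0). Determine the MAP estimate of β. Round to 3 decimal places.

log p(β | y) = −Σ(yᵢ − βxᵢ)²/(2·9) − β²/(2·2) + const.
Setting the derivative to zero: Σxᵢ(yᵢ − βxᵢ)/9 − β/2 = 0, so β = Σxᵢyᵢ / (Σxᵢ² + σ²/τ²).
Σxᵢyᵢ = 5·5 + 5·3 + 1·0 = 40; Σxᵢ² = 51; σ²/τ² = 4.5.
β̂_MAP = 40 / (51 + 4.5) = 40/55.5 ≈ 0.721.

β̂_MAP = 0.721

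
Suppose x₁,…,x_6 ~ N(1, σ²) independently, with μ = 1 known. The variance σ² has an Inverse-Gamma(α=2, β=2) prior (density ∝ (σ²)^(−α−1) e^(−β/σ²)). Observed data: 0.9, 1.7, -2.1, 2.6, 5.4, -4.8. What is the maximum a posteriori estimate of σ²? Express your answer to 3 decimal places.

σ̂²_MAP = 5.806

Sum of squared deviations about the known mean: SS = (0.9−1)² + (1.7−1)² + (-2.1−1)² + (2.6−1)² + (5.4−1)² + (-4.8−1)² = 65.67.
The Normal likelihood contributes (σ²)^(−n/2) exp(−SS/(2σ²)), so the posterior is Inverse-Gamma(α + n/2, β + SS/2) = Inverse-Gamma(5, 34.835).
The mode of Inverse-Gamma(a, b) is b/(a+1) = 34.835/6 ≈ 5.806.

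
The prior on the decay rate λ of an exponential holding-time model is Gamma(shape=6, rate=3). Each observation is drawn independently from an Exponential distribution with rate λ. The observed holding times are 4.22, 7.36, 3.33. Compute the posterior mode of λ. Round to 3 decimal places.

The Exponential(rate=λ) likelihood is ∝ λ^n e^(−λΣtᵢ). Here n = 3 and Σtᵢ = 4.22 + 7.36 + 3.33 = 14.91.
Posterior ∝ λ^5e^(−3λ) · λ^3e^(−14.91λ) = λ^8e^(−17.91λ), i.e. Gamma(9, 17.91).
Mode = (a−1)/b = 8/17.91 ≈ 0.447.

λ̂_MAP = 0.447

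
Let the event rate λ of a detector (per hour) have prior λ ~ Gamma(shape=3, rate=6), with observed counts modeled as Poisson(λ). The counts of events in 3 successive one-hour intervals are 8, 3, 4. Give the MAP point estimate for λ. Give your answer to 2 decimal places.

Σxᵢ = 8+3+4 = 15, with n = 3.
Posterior ∝ λ^2e^(−6λ) · λ^15e^(−3λ) = λ^17e^(−9λ), i.e. Gamma(shape=18, rate=9).
The mode of a Gamma(a, b) with a ≥ 1 (shape–rate) is (a−1)/b = 17/9 ≈ 1.89.

λ̂_MAP = 1.89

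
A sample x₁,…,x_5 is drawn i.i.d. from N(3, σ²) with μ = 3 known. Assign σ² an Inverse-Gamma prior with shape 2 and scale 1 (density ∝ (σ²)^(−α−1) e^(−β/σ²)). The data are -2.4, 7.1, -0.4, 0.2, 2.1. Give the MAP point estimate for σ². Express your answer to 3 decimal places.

Sum of squared deviations about the known mean: SS = (-2.4−3)² + (7.1−3)² + (-0.4−3)² + (0.2−3)² + (2.1−3)² = 66.18.
The Normal likelihood contributes (σ²)^(−n/2) exp(−SS/(2σ²)), so the posterior is Inverse-Gamma(α + n/2, β + SS/2) = Inverse-Gamma(4.5, 34.09).
The mode of Inverse-Gamma(a, b) is b/(a+1) = 34.09/5.5 ≈ 6.198.

σ̂²_MAP = 6.198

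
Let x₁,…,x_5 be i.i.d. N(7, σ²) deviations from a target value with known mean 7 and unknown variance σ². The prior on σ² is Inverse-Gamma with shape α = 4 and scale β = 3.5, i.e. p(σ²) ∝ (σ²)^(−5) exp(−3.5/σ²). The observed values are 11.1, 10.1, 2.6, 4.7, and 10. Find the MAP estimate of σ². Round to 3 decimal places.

Sum of squared deviations about the known mean: SS = (11.1−7)² + (10.1−7)² + (2.6−7)² + (4.7−7)² + (10−7)² = 60.07.
The Normal likelihood contributes (σ²)^(−n/2) exp(−SS/(2σ²)), so the posterior is Inverse-Gamma(α + n/2, β + SS/2) = Inverse-Gamma(6.5, 33.535).
The mode of Inverse-Gamma(a, b) is b/(a+1) = 33.535/7.5 ≈ 4.471.

σ̂²_MAP = 4.471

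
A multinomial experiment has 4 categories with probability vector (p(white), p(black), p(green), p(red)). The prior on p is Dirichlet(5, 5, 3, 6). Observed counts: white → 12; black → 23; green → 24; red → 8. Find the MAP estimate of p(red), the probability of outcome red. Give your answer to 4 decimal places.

The posterior is Dirichlet(αᵢ + nᵢ) = Dirichlet(17, 28, 27, 14).
For a Dirichlet(a₁,…,a_K) with all aᵢ > 1, the mode has j-th component (aⱼ − 1)/(Σaᵢ − K).
Here Σaᵢ = 86 and K = 4, so p(red) = (14 − 1)/(86 − 4) = 13/82 ≈ 0.1585.

MAP estimate of p(red) = 0.1585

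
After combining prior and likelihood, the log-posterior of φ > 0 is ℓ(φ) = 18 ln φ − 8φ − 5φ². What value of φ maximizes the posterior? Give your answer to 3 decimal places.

ℓ'(φ) = 18/φ − 8 − 10φ. Setting this to zero and multiplying by φ: 10φ² + 8φ − 18 = 0.
φ = (−8 + √(8² + 4·10·18)) / (2·10) = (−8 + √784) / 20 = (−8 + 28)/20 = 1.
ℓ''(φ) = −18/φ² − 10 < 0, confirming a maximum.

φ̂_MAP = 1.000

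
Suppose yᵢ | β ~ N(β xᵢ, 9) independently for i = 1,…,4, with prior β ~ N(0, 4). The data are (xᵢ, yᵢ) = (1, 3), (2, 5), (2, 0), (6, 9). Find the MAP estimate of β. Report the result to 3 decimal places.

β̂_MAP = 1.418

log p(β | y) = −Σ(yᵢ − βxᵢ)²/(2·9) − β²/(2·4) + const.
Setting the derivative to zero: Σxᵢ(yᵢ − βxᵢ)/9 − β/4 = 0, so β = Σxᵢyᵢ / (Σxᵢ² + σ²/τ²).
Σxᵢyᵢ = 1·3 + 2·5 + 2·0 + 6·9 = 67; Σxᵢ² = 45; σ²/τ² = 2.25.
β̂_MAP = 67 / (45 + 2.25) = 67/47.25 ≈ 1.418.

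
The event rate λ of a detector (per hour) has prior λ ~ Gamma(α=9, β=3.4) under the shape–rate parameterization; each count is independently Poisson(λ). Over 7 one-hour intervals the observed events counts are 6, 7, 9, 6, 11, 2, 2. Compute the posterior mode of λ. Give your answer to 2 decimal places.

Σxᵢ = 6+7+9+6+11+2+2 = 43, with n = 7.
Posterior ∝ λ^8e^(−3.4λ) · λ^43e^(−7λ) = λ^51e^(−10.4λ), i.e. Gamma(shape=52, rate=10.4).
The mode of a Gamma(a, b) with a ≥ 1 (shape–rate) is (a−1)/b = 51/10.4 ≈ 4.90.

λ̂_MAP = 4.90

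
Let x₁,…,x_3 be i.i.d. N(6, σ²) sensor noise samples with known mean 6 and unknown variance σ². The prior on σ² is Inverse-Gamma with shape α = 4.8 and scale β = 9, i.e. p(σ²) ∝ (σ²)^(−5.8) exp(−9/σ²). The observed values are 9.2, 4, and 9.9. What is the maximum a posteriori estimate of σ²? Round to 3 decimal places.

σ̂²_MAP = 3.250

Sum of squared deviations about the known mean: SS = (9.2−6)² + (4−6)² + (9.9−6)² = 29.45.
The Normal likelihood contributes (σ²)^(−n/2) exp(−SS/(2σ²)), so the posterior is Inverse-Gamma(α + n/2, β + SS/2) = Inverse-Gamma(6.3, 23.725).
The mode of Inverse-Gamma(a, b) is b/(a+1) = 23.725/7.3 ≈ 3.250.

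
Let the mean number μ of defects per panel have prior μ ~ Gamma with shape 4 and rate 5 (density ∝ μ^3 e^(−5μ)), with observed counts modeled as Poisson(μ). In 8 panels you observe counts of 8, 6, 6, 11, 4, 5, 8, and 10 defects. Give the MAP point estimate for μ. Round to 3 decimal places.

Σxᵢ = 8+6+6+11+4+5+8+10 = 58, with n = 8.
Posterior ∝ μ^3e^(−5μ) · μ^58e^(−8μ) = μ^61e^(−13μ), i.e. Gamma(shape=62, rate=13).
The mode of a Gamma(a, b) with a ≥ 1 (shape–rate) is (a−1)/b = 61/13 ≈ 4.692.

μ̂_MAP = 4.692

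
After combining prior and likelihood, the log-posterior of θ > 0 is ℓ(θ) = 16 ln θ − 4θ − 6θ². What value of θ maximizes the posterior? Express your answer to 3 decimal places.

θ̂_MAP = 1.000

ℓ'(θ) = 16/θ − 4 − 12θ. Setting this to zero and multiplying by θ: 12θ² + 4θ − 16 = 0.
θ = (−4 + √(4² + 4·12·16)) / (2·12) = (−4 + √784) / 24 = (−4 + 28)/24 = 1.
ℓ''(θ) = −16/θ² − 12 < 0, confirming a maximum.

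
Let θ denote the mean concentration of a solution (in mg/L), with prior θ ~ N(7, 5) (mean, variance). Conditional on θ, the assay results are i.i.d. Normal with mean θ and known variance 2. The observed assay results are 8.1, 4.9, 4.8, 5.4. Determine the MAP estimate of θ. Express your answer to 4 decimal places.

θ̂_MAP = 5.9091

n = 4; x̄ = (8.1 + 4.9 + 4.8 + 5.4)/4 = 23.2/4 = 5.8.
For a Normal prior and Normal likelihood with known variance, the posterior is Normal; its mode equals its mean, the precision-weighted average.
Prior precision 1/σ₀² = 1/5 = 0.2; data precision n/σ² = 4/2 = 2.
θ̂ = (0.2·7 + 2·5.8) / (0.2 + 2) = 13/2.2 = 65/11 ≈ 5.9091.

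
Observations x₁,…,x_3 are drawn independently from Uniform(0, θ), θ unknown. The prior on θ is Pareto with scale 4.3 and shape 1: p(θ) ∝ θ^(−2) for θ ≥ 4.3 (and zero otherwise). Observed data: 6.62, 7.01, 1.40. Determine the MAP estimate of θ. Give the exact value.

θ̂_MAP = 7.01

The Uniform(0, θ) likelihood is θ^(−n) for θ ≥ max(xᵢ), zero otherwise. Here max(xᵢ) = 7.01.
Posterior ∝ θ^(−2) · θ^(−3) = θ^(−5) on θ ≥ max(4.3, 7.01) = 7.01.
This density is strictly decreasing in θ, so the posterior mode lies at the lower boundary of the support.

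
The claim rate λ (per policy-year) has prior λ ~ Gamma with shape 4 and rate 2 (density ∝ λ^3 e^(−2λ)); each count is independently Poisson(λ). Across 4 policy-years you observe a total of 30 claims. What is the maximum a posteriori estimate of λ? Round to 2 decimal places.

λ̂_MAP = 5.50

Σxᵢ = 30, n = 4.
Posterior ∝ λ^3e^(−2λ) · λ^30e^(−4λ) = λ^33e^(−6λ), i.e. Gamma(shape=34, rate=6).
The mode of a Gamma(a, b) with a ≥ 1 (shape–rate) is (a−1)/b = 33/6 ≈ 5.50.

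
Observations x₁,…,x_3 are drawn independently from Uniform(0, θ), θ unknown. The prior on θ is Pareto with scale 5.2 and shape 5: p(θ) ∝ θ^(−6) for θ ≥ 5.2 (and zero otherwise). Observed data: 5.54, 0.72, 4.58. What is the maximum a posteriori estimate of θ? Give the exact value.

θ̂_MAP = 5.54

The Uniform(0, θ) likelihood is θ^(−n) for θ ≥ max(xᵢ), zero otherwise. Here max(xᵢ) = 5.54.
Posterior ∝ θ^(−6) · θ^(−3) = θ^(−9) on θ ≥ max(5.2, 5.54) = 5.54.
This density is strictly decreasing in θ, so the posterior mode lies at the lower boundary of the support.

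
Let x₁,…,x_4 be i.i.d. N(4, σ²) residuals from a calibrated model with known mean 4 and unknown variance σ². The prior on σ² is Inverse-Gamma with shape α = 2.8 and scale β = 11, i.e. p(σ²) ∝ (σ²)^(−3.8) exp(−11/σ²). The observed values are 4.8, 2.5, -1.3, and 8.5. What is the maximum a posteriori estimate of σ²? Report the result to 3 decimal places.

σ̂²_MAP = 6.313

Sum of squared deviations about the known mean: SS = (4.8−4)² + (2.5−4)² + (-1.3−4)² + (8.5−4)² = 51.23.
The Normal likelihood contributes (σ²)^(−n/2) exp(−SS/(2σ²)), so the posterior is Inverse-Gamma(α + n/2, β + SS/2) = Inverse-Gamma(4.8, 36.615).
The mode of Inverse-Gamma(a, b) is b/(a+1) = 36.615/5.8 ≈ 6.313.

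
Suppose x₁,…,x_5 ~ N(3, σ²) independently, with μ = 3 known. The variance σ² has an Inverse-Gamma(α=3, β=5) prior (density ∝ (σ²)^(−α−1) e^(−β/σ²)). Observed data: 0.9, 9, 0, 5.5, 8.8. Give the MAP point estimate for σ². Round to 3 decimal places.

Sum of squared deviations about the known mean: SS = (0.9−3)² + (9−3)² + (0−3)² + (5.5−3)² + (8.8−3)² = 89.3.
The Normal likelihood contributes (σ²)^(−n/2) exp(−SS/(2σ²)), so the posterior is Inverse-Gamma(α + n/2, β + SS/2) = Inverse-Gamma(5.5, 49.65).
The mode of Inverse-Gamma(a, b) is b/(a+1) = 49.65/6.5 ≈ 7.638.

σ̂²_MAP = 7.638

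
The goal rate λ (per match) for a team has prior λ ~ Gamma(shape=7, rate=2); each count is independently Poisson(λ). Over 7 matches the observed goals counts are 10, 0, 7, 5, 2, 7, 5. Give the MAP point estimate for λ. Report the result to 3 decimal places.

λ̂_MAP = 4.667

Σxᵢ = 10+0+7+5+2+7+5 = 36, with n = 7.
Posterior ∝ λ^6e^(−2λ) · λ^36e^(−7λ) = λ^42e^(−9λ), i.e. Gamma(shape=43, rate=9).
The mode of a Gamma(a, b) with a ≥ 1 (shape–rate) is (a−1)/b = 42/9 ≈ 4.667.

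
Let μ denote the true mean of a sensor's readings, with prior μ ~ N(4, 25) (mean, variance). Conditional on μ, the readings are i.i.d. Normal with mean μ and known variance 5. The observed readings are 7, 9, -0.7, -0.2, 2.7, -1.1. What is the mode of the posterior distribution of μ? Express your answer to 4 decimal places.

μ̂_MAP = 2.8226

n = 6; x̄ = (7 + 9 + (-0.7) + (-0.2) + 2.7 + (-1.1))/6 = 16.7/6 = 167/60 ≈ 2.7833.
For a Normal prior and Normal likelihood with known variance, the posterior is Normal; its mode equals its mean, the precision-weighted average.
Prior precision 1/σ₀² = 1/25 = 0.04; data precision n/σ² = 6/5 = 1.2.
μ̂ = (0.04·4 + 1.2·(167/60)) / (0.04 + 1.2) = 3.5/1.24 = 175/62 ≈ 2.8226.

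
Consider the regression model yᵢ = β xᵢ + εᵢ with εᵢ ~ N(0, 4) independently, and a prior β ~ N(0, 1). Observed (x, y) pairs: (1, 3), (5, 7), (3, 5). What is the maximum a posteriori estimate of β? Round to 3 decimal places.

log p(β | y) = −Σ(yᵢ − βxᵢ)²/(2·4) − β²/(2·1) + const.
Setting the derivative to zero: Σxᵢ(yᵢ − βxᵢ)/4 − β/1 = 0, so β = Σxᵢyᵢ / (Σxᵢ² + σ²/τ²).
Σxᵢyᵢ = 1·3 + 5·7 + 3·5 = 53; Σxᵢ² = 35; σ²/τ² = 4.
β̂_MAP = 53 / (35 + 4) = 53/39 ≈ 1.359.

β̂_MAP = 1.359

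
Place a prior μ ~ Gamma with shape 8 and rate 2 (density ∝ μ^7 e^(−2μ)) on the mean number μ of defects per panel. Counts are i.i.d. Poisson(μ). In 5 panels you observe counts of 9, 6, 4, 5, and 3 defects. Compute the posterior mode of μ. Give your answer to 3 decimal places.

Σxᵢ = 9+6+4+5+3 = 27, with n = 5.
Posterior ∝ μ^7e^(−2μ) · μ^27e^(−5μ) = μ^34e^(−7μ), i.e. Gamma(shape=35, rate=7).
The mode of a Gamma(a, b) with a ≥ 1 (shape–rate) is (a−1)/b = 34/7 ≈ 4.857.

μ̂_MAP = 4.857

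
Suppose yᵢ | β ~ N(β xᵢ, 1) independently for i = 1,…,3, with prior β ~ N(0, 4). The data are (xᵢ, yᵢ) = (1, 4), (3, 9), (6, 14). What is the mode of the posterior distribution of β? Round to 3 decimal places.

log p(β | y) = −Σ(yᵢ − βxᵢ)²/(2·1) − β²/(2·4) + const.
Setting the derivative to zero: Σxᵢ(yᵢ − βxᵢ)/1 − β/4 = 0, so β = Σxᵢyᵢ / (Σxᵢ² + σ²/τ²).
Σxᵢyᵢ = 1·4 + 3·9 + 6·14 = 115; Σxᵢ² = 46; σ²/τ² = 0.25.
β̂_MAP = 115 / (46 + 0.25) = 115/46.25 ≈ 2.486.

β̂_MAP = 2.486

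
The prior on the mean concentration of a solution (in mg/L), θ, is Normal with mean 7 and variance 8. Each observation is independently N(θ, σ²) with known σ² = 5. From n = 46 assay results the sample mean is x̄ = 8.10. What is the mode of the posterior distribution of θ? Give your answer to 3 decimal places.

n = 46, x̄ = 8.10.
For a Normal prior and Normal likelihood with known variance, the posterior is Normal; its mode equals its mean, the precision-weighted average.
Prior precision 1/σ₀² = 1/8 = 0.125; data precision n/σ² = 46/5 = 9.2.
θ̂ = (0.125·7 + 9.2·8.1) / (0.125 + 9.2) = 75.395/9.325 = 15079/1865 ≈ 8.085.

θ̂_MAP = 8.085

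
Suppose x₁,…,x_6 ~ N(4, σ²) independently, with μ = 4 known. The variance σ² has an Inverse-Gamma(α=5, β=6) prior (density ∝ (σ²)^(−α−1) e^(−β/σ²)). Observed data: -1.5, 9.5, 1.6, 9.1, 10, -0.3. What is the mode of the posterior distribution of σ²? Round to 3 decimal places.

σ̂²_MAP = 8.820

Sum of squared deviations about the known mean: SS = (-1.5−4)² + (9.5−4)² + (1.6−4)² + (9.1−4)² + (10−4)² + (-0.3−4)² = 146.76.
The Normal likelihood contributes (σ²)^(−n/2) exp(−SS/(2σ²)), so the posterior is Inverse-Gamma(α + n/2, β + SS/2) = Inverse-Gamma(8, 79.38).
The mode of Inverse-Gamma(a, b) is b/(a+1) = 79.38/9 ≈ 8.820.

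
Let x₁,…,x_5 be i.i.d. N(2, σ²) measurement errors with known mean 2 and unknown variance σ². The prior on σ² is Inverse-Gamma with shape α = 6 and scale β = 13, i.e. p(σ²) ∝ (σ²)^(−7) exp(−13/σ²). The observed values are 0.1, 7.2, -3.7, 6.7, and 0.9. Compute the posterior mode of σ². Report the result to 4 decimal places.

Sum of squared deviations about the known mean: SS = (0.1−2)² + (7.2−2)² + (-3.7−2)² + (6.7−2)² + (0.9−2)² = 86.44.
The Normal likelihood contributes (σ²)^(−n/2) exp(−SS/(2σ²)), so the posterior is Inverse-Gamma(α + n/2, β + SS/2) = Inverse-Gamma(8.5, 56.22).
The mode of Inverse-Gamma(a, b) is b/(a+1) = 56.22/9.5 ≈ 5.9179.

σ̂²_MAP = 5.9179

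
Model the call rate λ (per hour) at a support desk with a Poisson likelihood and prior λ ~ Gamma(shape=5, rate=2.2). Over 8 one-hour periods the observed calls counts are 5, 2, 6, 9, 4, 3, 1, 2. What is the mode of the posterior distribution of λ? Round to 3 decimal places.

λ̂_MAP = 3.529

Σxᵢ = 5+2+6+9+4+3+1+2 = 32, with n = 8.
Posterior ∝ λ^4e^(−2.2λ) · λ^32e^(−8λ) = λ^36e^(−10.2λ), i.e. Gamma(shape=37, rate=10.2).
The mode of a Gamma(a, b) with a ≥ 1 (shape–rate) is (a−1)/b = 36/10.2 ≈ 3.529.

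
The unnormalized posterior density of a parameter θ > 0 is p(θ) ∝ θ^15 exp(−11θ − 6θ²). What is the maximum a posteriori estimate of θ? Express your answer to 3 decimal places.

θ̂_MAP = 0.750

ℓ'(θ) = 15/θ − 11 − 12θ. Setting this to zero and multiplying by θ: 12θ² + 11θ − 15 = 0.
θ = (−11 + √(11² + 4·12·15)) / (2·12) = (−11 + √841) / 24 = (−11 + 29)/24 = 3/4.
ℓ''(θ) = −15/θ² − 12 < 0, confirming a maximum.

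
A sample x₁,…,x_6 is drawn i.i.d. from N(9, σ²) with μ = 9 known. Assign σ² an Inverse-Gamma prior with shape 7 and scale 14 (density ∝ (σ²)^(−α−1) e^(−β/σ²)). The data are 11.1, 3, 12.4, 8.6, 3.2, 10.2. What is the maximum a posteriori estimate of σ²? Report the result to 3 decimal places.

Sum of squared deviations about the known mean: SS = (11.1−9)² + (3−9)² + (12.4−9)² + (8.6−9)² + (3.2−9)² + (10.2−9)² = 87.21.
The Normal likelihood contributes (σ²)^(−n/2) exp(−SS/(2σ²)), so the posterior is Inverse-Gamma(α + n/2, β + SS/2) = Inverse-Gamma(10, 57.605).
The mode of Inverse-Gamma(a, b) is b/(a+1) = 57.605/11 ≈ 5.237.

σ̂²_MAP = 5.237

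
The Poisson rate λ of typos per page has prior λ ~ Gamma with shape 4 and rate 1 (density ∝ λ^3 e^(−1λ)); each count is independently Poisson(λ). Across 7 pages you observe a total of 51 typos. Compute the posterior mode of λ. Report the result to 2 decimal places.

Σxᵢ = 51, n = 7.
Posterior ∝ λ^3e^(−1λ) · λ^51e^(−7λ) = λ^54e^(−8λ), i.e. Gamma(shape=55, rate=8).
The mode of a Gamma(a, b) with a ≥ 1 (shape–rate) is (a−1)/b = 54/8 ≈ 6.75.

λ̂_MAP = 6.75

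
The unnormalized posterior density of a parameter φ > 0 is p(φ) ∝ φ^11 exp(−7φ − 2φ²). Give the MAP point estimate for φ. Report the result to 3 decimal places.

φ̂_MAP = 1.000

ℓ'(φ) = 11/φ − 7 − 4φ. Setting this to zero and multiplying by φ: 4φ² + 7φ − 11 = 0.
φ = (−7 + √(7² + 4·4·11)) / (2·4) = (−7 + √225) / 8 = (−7 + 15)/8 = 1.
ℓ''(φ) = −11/φ² − 4 < 0, confirming a maximum.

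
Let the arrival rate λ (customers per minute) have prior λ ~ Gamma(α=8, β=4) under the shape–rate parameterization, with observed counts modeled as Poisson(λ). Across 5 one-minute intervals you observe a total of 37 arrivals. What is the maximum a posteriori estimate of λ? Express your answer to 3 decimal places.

Σxᵢ = 37, n = 5.
Posterior ∝ λ^7e^(−4λ) · λ^37e^(−5λ) = λ^44e^(−9λ), i.e. Gamma(shape=45, rate=9).
The mode of a Gamma(a, b) with a ≥ 1 (shape–rate) is (a−1)/b = 44/9 ≈ 4.889.

λ̂_MAP = 4.889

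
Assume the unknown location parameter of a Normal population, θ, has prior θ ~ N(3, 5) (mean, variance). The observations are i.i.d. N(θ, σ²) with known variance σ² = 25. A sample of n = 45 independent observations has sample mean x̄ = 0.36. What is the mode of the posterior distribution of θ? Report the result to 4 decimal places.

θ̂_MAP = 0.6240

n = 45, x̄ = 0.36.
For a Normal prior and Normal likelihood with known variance, the posterior is Normal; its mode equals its mean, the precision-weighted average.
Prior precision 1/σ₀² = 1/5 = 0.2; data precision n/σ² = 45/25 = 1.8.
θ̂ = (0.2·3 + 1.8·0.36) / (0.2 + 1.8) = 1.248/2 = 0.6240.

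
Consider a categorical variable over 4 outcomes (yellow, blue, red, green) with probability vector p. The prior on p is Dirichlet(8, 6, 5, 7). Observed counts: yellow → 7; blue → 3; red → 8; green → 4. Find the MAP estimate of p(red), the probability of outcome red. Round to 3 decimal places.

The posterior is Dirichlet(αᵢ + nᵢ) = Dirichlet(15, 9, 13, 11).
For a Dirichlet(a₁,…,a_K) with all aᵢ > 1, the mode has j-th component (aⱼ − 1)/(Σaᵢ − K).
Here Σaᵢ = 48 and K = 4, so p(red) = (13 − 1)/(48 − 4) = 12/44 ≈ 0.273.

MAP estimate of p(red) = 0.273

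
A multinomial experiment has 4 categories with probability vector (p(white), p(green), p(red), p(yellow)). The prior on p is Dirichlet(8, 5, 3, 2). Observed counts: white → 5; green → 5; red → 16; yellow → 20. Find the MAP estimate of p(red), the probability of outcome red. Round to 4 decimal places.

MAP estimate of p(red) = 0.3000

The posterior is Dirichlet(αᵢ + nᵢ) = Dirichlet(13, 10, 19, 22).
For a Dirichlet(a₁,…,a_K) with all aᵢ > 1, the mode has j-th component (aⱼ − 1)/(Σaᵢ − K).
Here Σaᵢ = 64 and K = 4, so p(red) = (19 − 1)/(64 − 4) = 18/60 ≈ 0.3000.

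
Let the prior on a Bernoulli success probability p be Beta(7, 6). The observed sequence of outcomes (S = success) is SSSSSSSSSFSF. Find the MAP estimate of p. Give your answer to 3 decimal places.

Prior: Beta(7, 6).
Data: 10 successes in 12 trials (from the sequence). The binomial likelihood contributes p^10(1−p)^2, so the posterior is Beta(7+10, 6+2) = Beta(17, 8).
For Beta(a, b) with a, b > 1 the mode is (a−1)/(a+b−2) = 16/23 ≈ 0.696.

p̂_MAP = 0.696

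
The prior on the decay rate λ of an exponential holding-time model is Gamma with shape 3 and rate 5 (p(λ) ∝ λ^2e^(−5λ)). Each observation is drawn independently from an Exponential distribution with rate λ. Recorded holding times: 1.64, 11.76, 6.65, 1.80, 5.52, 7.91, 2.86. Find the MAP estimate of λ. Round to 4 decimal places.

λ̂_MAP = 0.2086

The Exponential(rate=λ) likelihood is ∝ λ^n e^(−λΣtᵢ). Here n = 7 and Σtᵢ = 1.64 + 11.76 + 6.65 + 1.80 + 5.52 + 7.91 + 2.86 = 38.14.
Posterior ∝ λ^2e^(−5λ) · λ^7e^(−38.14λ) = λ^9e^(−43.14λ), i.e. Gamma(10, 43.14).
Mode = (a−1)/b = 9/43.14 ≈ 0.2086.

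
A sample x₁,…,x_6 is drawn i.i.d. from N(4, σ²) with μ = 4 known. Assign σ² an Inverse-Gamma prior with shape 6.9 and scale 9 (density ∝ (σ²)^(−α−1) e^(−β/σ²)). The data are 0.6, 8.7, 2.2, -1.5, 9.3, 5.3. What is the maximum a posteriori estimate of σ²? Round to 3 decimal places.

σ̂²_MAP = 5.272

Sum of squared deviations about the known mean: SS = (0.6−4)² + (8.7−4)² + (2.2−4)² + (-1.5−4)² + (9.3−4)² + (5.3−4)² = 96.92.
The Normal likelihood contributes (σ²)^(−n/2) exp(−SS/(2σ²)), so the posterior is Inverse-Gamma(α + n/2, β + SS/2) = Inverse-Gamma(9.9, 57.46).
The mode of Inverse-Gamma(a, b) is b/(a+1) = 57.46/10.9 ≈ 5.272.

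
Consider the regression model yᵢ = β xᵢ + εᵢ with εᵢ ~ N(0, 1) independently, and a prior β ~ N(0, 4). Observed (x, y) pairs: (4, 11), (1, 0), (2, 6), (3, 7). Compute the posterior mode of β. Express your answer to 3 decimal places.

β̂_MAP = 2.545

log p(β | y) = −Σ(yᵢ − βxᵢ)²/(2·1) − β²/(2·4) + const.
Setting the derivative to zero: Σxᵢ(yᵢ − βxᵢ)/1 − β/4 = 0, so β = Σxᵢyᵢ / (Σxᵢ² + σ²/τ²).
Σxᵢyᵢ = 4·11 + 1·0 + 2·6 + 3·7 = 77; Σxᵢ² = 30; σ²/τ² = 0.25.
β̂_MAP = 77 / (30 + 0.25) = 77/30.25 ≈ 2.545.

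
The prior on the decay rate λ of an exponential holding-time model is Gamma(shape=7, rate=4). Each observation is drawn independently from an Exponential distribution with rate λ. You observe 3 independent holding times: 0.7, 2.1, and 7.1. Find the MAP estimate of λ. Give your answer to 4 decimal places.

The Exponential(rate=λ) likelihood is ∝ λ^n e^(−λΣtᵢ). Here n = 3 and Σtᵢ = 0.7 + 2.1 + 7.1 = 9.9.
Posterior ∝ λ^6e^(−4λ) · λ^3e^(−9.9λ) = λ^9e^(−13.9λ), i.e. Gamma(10, 13.9).
Mode = (a−1)/b = 9/13.9 ≈ 0.6475.

λ̂_MAP = 0.6475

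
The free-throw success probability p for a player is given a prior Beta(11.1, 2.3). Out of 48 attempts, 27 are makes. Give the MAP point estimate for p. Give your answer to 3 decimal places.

Prior: Beta(11.1, 2.3).
Data: 27 successes in 48 trials. The binomial likelihood contributes p^27(1−p)^21, so the posterior is Beta(11.1+27, 2.3+21) = Beta(38.1, 23.3).
For Beta(a, b) with a, b > 1 the mode is (a−1)/(a+b−2) = 37.1/59.4 ≈ 0.625.

p̂_MAP = 0.625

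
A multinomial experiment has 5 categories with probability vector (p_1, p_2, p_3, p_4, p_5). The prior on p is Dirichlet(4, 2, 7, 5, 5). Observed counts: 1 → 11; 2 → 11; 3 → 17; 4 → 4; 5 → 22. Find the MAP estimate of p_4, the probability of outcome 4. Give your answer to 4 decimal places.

MAP estimate: 0.0964

The posterior is Dirichlet(αᵢ + nᵢ) = Dirichlet(15, 13, 24, 9, 27).
For a Dirichlet(a₁,…,a_K) with all aᵢ > 1, the mode has j-th component (aⱼ − 1)/(Σaᵢ − K).
Here Σaᵢ = 88 and K = 5, so p_4 = (9 − 1)/(88 − 5) = 8/83 ≈ 0.0964.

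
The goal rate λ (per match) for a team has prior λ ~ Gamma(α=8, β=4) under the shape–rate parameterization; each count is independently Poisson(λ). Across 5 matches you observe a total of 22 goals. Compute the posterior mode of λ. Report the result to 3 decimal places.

λ̂_MAP = 3.222

Σxᵢ = 22, n = 5.
Posterior ∝ λ^7e^(−4λ) · λ^22e^(−5λ) = λ^29e^(−9λ), i.e. Gamma(shape=30, rate=9).
The mode of a Gamma(a, b) with a ≥ 1 (shape–rate) is (a−1)/b = 29/9 ≈ 3.222.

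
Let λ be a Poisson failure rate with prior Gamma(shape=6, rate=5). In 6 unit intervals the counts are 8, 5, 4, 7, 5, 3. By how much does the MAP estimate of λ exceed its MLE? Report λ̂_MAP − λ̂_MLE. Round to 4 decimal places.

MAP − MLE = -1.9697

Σxᵢ = 32. Posterior is Gamma(38, 11); MAP = (38−1)/11 = 37/11 ≈ 3.36364.
MLE = x̄ = 32/6 ≈ 5.33333.
Difference = 37/11 − 32/6 = -65/33 ≈ -1.9697.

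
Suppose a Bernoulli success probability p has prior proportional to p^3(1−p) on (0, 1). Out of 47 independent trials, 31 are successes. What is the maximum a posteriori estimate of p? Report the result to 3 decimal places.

The prior density ∝ p^3(1−p)^1 is the kernel of Beta(4, 2).
Data: 31 successes in 47 trials. The binomial likelihood contributes p^31(1−p)^16, so the posterior is Beta(4+31, 2+16) = Beta(35, 18).
For Beta(a, b) with a, b > 1 the mode is (a−1)/(a+b−2) = 34/51 ≈ 0.667.

p̂_MAP = 0.667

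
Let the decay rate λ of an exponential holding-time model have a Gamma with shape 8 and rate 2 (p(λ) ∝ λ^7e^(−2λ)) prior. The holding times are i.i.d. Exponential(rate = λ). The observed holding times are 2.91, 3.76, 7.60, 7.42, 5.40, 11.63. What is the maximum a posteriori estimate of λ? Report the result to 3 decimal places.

λ̂_MAP = 0.319

The Exponential(rate=λ) likelihood is ∝ λ^n e^(−λΣtᵢ). Here n = 6 and Σtᵢ = 2.91 + 3.76 + 7.60 + 7.42 + 5.40 + 11.63 = 38.72.
Posterior ∝ λ^7e^(−2λ) · λ^6e^(−38.72λ) = λ^13e^(−40.72λ), i.e. Gamma(14, 40.72).
Mode = (a−1)/b = 13/40.72 ≈ 0.319.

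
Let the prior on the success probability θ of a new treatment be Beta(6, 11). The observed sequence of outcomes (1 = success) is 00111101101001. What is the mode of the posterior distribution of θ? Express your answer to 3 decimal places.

Prior: Beta(6, 11).
Data: 8 successes in 14 trials (from the sequence). The binomial likelihood contributes θ^8(1−θ)^6, so the posterior is Beta(6+8, 11+6) = Beta(14, 17).
For Beta(a, b) with a, b > 1 the mode is (a−1)/(a+b−2) = 13/29 ≈ 0.448.

θ̂_MAP = 0.448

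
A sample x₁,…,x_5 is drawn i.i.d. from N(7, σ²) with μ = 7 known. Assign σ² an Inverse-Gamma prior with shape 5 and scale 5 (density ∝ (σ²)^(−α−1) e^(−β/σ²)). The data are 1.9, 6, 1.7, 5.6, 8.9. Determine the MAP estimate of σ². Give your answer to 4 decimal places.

Sum of squared deviations about the known mean: SS = (1.9−7)² + (6−7)² + (1.7−7)² + (5.6−7)² + (8.9−7)² = 60.67.
The Normal likelihood contributes (σ²)^(−n/2) exp(−SS/(2σ²)), so the posterior is Inverse-Gamma(α + n/2, β + SS/2) = Inverse-Gamma(7.5, 35.335).
The mode of Inverse-Gamma(a, b) is b/(a+1) = 35.335/8.5 ≈ 4.1571.

σ̂²_MAP = 4.1571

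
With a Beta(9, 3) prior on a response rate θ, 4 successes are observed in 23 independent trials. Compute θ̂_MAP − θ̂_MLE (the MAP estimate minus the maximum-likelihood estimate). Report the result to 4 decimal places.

MAP − MLE = 0.1897

Posterior is Beta(13, 22); MAP = (13−1)/(35−2) = 12/33 ≈ 0.36364.
MLE ignores the prior: θ̂_MLE = k/n = 4/23 ≈ 0.17391.
Difference = 12/33 − 4/23 = 48/253 ≈ 0.1897.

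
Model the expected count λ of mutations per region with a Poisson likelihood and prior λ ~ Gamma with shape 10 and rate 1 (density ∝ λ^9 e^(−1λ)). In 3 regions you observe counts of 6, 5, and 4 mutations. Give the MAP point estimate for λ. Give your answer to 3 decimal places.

Σxᵢ = 6+5+4 = 15, with n = 3.
Posterior ∝ λ^9e^(−1λ) · λ^15e^(−3λ) = λ^24e^(−4λ), i.e. Gamma(shape=25, rate=4).
The mode of a Gamma(a, b) with a ≥ 1 (shape–rate) is (a−1)/b = 24/4 ≈ 6.000.

λ̂_MAP = 6.000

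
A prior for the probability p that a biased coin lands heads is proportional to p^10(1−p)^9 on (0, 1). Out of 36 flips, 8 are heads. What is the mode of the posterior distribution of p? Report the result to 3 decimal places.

p̂_MAP = 0.327

The prior density ∝ p^10(1−p)^9 is the kernel of Beta(11, 10).
Data: 8 successes in 36 trials. The binomial likelihood contributes p^8(1−p)^28, so the posterior is Beta(11+8, 10+28) = Beta(19, 38).
For Beta(a, b) with a, b > 1 the mode is (a−1)/(a+b−2) = 18/55 ≈ 0.327.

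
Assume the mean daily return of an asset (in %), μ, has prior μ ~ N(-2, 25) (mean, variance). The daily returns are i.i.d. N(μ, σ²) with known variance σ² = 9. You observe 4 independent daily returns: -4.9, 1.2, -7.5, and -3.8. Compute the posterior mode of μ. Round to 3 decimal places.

μ̂_MAP = -3.606

n = 4; x̄ = ((-4.9) + 1.2 + (-7.5) + (-3.8))/4 = -15/4 = -3.75.
For a Normal prior and Normal likelihood with known variance, the posterior is Normal; its mode equals its mean, the precision-weighted average.
Prior precision 1/σ₀² = 1/25 = 0.04; data precision n/σ² = 4/9.
μ̂ = (0.04·(-2) + (4/9)·(-3.75)) / (0.04 + 4/9) = (-131/75)/(109/225) = -393/109 ≈ -3.606.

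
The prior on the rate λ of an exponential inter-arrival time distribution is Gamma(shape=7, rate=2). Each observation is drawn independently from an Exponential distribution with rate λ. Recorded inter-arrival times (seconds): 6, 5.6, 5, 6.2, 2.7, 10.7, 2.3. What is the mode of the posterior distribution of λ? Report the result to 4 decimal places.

λ̂_MAP = 0.3210

The Exponential(rate=λ) likelihood is ∝ λ^n e^(−λΣtᵢ). Here n = 7 and Σtᵢ = 6 + 5.6 + 5 + 6.2 + 2.7 + 10.7 + 2.3 = 38.5.
Posterior ∝ λ^6e^(−2λ) · λ^7e^(−38.5λ) = λ^13e^(−40.5λ), i.e. Gamma(14, 40.5).
Mode = (a−1)/b = 13/40.5 ≈ 0.3210.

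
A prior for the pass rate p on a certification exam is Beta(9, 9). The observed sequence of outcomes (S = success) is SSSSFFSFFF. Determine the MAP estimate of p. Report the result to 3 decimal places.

Prior: Beta(9, 9).
Data: 5 successes in 10 trials (from the sequence). The binomial likelihood contributes p^5(1−p)^5, so the posterior is Beta(9+5, 9+5) = Beta(14, 14).
For Beta(a, b) with a, b > 1 the mode is (a−1)/(a+b−2) = 13/26 ≈ 0.500.

p̂_MAP = 0.500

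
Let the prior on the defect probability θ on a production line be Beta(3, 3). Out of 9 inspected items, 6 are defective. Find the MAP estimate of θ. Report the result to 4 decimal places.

Prior: Beta(3, 3).
Data: 6 successes in 9 trials. The binomial likelihood contributes θ^6(1−θ)^3, so the posterior is Beta(3+6, 3+3) = Beta(9, 6).
For Beta(a, b) with a, b > 1 the mode is (a−1)/(a+b−2) = 8/13 ≈ 0.6154.

θ̂_MAP = 0.6154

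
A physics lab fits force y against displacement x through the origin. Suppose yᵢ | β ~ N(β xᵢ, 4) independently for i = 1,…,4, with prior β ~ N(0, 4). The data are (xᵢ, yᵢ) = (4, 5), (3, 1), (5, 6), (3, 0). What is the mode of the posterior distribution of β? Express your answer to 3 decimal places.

β̂_MAP = 0.883

log p(β | y) = −Σ(yᵢ − βxᵢ)²/(2·4) − β²/(2·4) + const.
Setting the derivative to zero: Σxᵢ(yᵢ − βxᵢ)/4 − β/4 = 0, so β = Σxᵢyᵢ / (Σxᵢ² + σ²/τ²).
Σxᵢyᵢ = 4·5 + 3·1 + 5·6 + 3·0 = 53; Σxᵢ² = 59; σ²/τ² = 1.
β̂_MAP = 53 / (59 + 1) = 53/60 ≈ 0.883.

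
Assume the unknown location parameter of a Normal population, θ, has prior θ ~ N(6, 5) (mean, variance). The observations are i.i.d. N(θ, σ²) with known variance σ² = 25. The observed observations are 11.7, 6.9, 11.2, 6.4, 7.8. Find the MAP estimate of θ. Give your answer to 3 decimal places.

n = 5; x̄ = (11.7 + 6.9 + 11.2 + 6.4 + 7.8)/5 = 44/5 = 8.8.
For a Normal prior and Normal likelihood with known variance, the posterior is Normal; its mode equals its mean, the precision-weighted average.
Prior precision 1/σ₀² = 1/5 = 0.2; data precision n/σ² = 5/25 = 0.2.
θ̂ = (0.2·6 + 0.2·8.8) / (0.2 + 0.2) = 2.96/0.4 = 7.400.

θ̂_MAP = 7.400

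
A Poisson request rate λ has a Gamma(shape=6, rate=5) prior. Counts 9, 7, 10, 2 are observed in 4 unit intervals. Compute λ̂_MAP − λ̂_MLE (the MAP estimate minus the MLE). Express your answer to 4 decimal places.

MAP − MLE = -3.3333

Σxᵢ = 28. Posterior is Gamma(34, 9); MAP = (34−1)/9 = 33/9 ≈ 3.66667.
MLE = x̄ = 28/4 ≈ 7.00000.
Difference = 33/9 − 28/4 = -10/3 ≈ -3.3333.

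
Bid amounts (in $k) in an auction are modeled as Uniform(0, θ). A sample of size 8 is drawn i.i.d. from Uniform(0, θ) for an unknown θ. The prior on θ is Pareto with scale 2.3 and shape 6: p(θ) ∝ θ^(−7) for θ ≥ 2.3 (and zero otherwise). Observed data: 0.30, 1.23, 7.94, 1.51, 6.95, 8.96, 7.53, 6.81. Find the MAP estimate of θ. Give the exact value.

θ̂_MAP = 8.96

The Uniform(0, θ) likelihood is θ^(−n) for θ ≥ max(xᵢ), zero otherwise. Here max(xᵢ) = 8.96.
Posterior ∝ θ^(−7) · θ^(−8) = θ^(−15) on θ ≥ max(2.3, 8.96) = 8.96.
This density is strictly decreasing in θ, so the posterior mode lies at the lower boundary of the support.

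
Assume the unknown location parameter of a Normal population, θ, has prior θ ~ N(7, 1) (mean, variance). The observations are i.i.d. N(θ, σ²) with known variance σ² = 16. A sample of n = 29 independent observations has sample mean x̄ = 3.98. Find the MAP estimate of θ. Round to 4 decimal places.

n = 29, x̄ = 3.98.
For a Normal prior and Normal likelihood with known variance, the posterior is Normal; its mode equals its mean, the precision-weighted average.
Prior precision 1/σ₀² = 1/1 = 1; data precision n/σ² = 29/16 = 1.8125.
θ̂ = (1·7 + 1.8125·3.98) / (1 + 1.8125) = 14.21375/2.8125 = 11371/2250 ≈ 5.0538.

θ̂_MAP = 5.0538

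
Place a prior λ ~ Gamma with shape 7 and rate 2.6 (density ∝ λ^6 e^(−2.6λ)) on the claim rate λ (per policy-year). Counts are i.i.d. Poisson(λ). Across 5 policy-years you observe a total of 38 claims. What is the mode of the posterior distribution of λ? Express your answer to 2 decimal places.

Σxᵢ = 38, n = 5.
Posterior ∝ λ^6e^(−2.6λ) · λ^38e^(−5λ) = λ^44e^(−7.6λ), i.e. Gamma(shape=45, rate=7.6).
The mode of a Gamma(a, b) with a ≥ 1 (shape–rate) is (a−1)/b = 44/7.6 ≈ 5.79.

λ̂_MAP = 5.79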